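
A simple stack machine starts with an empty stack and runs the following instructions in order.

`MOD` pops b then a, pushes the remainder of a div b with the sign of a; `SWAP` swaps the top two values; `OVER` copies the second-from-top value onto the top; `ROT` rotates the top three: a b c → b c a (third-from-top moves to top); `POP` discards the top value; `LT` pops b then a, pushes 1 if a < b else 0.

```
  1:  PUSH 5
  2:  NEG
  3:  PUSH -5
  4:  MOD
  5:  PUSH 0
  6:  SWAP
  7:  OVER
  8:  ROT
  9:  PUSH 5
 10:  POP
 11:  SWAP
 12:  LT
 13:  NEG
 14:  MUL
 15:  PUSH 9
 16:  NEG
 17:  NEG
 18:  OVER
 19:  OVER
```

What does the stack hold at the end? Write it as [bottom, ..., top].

PUSH 5   [5]
NEG      [-5]
PUSH -5  [-5, -5]
MOD      [0]
PUSH 0   [0, 0]
SWAP     [0, 0]
OVER     [0, 0, 0]
ROT      [0, 0, 0]
PUSH 5   [0, 0, 0, 5]
POP      [0, 0, 0]
SWAP     [0, 0, 0]
LT       [0, 0]
NEG      [0, 0]
MUL      [0]
PUSH 9   [0, 9]
NEG      [0, -9]
NEG      [0, 9]
OVER     [0, 9, 0]
OVER     [0, 9, 0, 9]

[0, 9, 0, 9]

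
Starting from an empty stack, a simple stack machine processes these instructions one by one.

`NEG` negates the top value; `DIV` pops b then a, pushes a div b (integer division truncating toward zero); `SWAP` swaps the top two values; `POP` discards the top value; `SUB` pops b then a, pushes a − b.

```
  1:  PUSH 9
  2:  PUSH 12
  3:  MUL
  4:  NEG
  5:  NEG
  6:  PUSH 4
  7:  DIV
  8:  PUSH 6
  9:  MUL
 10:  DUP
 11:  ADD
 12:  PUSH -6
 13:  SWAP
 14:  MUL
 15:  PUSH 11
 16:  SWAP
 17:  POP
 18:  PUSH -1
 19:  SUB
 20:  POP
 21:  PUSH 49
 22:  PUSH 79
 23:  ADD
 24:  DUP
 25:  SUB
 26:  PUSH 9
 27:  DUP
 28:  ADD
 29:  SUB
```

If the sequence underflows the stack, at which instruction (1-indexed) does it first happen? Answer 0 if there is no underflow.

PUSH 9  : 9
PUSH 12 : 9 12
MUL     : 108
NEG     : -108
NEG     : 108
PUSH 4  : 108 4
DIV     : 27
PUSH 6  : 27 6
MUL     : 162
DUP     : 162 162
ADD     : 324
PUSH -6 : 324 -6
SWAP    : -6 324
MUL     : -1944
PUSH 11 : -1944 11
SWAP    : 11 -1944
POP     : 11
PUSH -1 : 11 -1
SUB     : 12
POP     : (empty)
PUSH 49 : 49
PUSH 79 : 49 79
ADD     : 128
DUP     : 128 128
SUB     : 0
PUSH 9  : 0 9
DUP     : 0 9 9
ADD     : 0 18
SUB     : -18

0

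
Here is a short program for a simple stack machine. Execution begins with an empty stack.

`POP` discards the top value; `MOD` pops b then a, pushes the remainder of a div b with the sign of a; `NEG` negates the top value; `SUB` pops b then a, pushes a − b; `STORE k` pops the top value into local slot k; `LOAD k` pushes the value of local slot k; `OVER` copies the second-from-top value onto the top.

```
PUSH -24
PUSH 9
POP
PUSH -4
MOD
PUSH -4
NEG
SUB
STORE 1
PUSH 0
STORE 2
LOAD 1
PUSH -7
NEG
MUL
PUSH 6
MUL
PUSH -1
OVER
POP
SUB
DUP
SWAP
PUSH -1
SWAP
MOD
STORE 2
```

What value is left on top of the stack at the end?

PUSH -24 : -24
PUSH 9   : -24 9
POP      : -24
PUSH -4  : -24 -4
MOD      : 0
PUSH -4  : 0 -4
NEG      : 0 4
SUB      : -4
STORE 1  : (empty)
PUSH 0   : 0
STORE 2  : (empty)
LOAD 1   : -4
PUSH -7  : -4 -7
NEG      : -4 7
MUL      : -28
PUSH 6   : -28 6
MUL      : -168
PUSH -1  : -168 -1
OVER     : -168 -1 -168
POP      : -168 -1
SUB      : -167
DUP      : -167 -167
SWAP     : -167 -167
PUSH -1  : -167 -167 -1
SWAP     : -167 -1 -167
MOD      : -167 -1
STORE 2  : -167

-167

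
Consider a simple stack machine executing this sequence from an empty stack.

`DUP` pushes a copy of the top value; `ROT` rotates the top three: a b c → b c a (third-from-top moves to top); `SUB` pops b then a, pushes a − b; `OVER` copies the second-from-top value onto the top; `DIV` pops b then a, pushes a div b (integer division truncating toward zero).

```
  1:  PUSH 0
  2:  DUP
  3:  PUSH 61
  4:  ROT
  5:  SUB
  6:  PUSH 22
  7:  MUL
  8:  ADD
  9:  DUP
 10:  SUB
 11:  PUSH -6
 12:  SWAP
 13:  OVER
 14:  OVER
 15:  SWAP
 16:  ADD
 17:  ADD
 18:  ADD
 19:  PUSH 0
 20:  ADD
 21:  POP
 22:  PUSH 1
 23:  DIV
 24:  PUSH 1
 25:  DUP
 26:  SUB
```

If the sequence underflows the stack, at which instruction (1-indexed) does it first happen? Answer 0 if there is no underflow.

23

PUSH 0   [0]
DUP      [0, 0]
PUSH 61  [0, 0, 61]
ROT      [0, 61, 0]
SUB      [0, 61]
PUSH 22  [0, 61, 22]
MUL      [0, 1342]
ADD      [1342]
DUP      [1342, 1342]
SUB      [0]
PUSH -6  [0, -6]
SWAP     [-6, 0]
OVER     [-6, 0, -6]
OVER     [-6, 0, -6, 0]
SWAP     [-6, 0, 0, -6]
ADD      [-6, 0, -6]
ADD      [-6, -6]
ADD      [-12]
PUSH 0   [-12, 0]
ADD      [-12]
POP      []
PUSH 1   [1]
DIV  — needs 2 operands, stack has 1 → underflow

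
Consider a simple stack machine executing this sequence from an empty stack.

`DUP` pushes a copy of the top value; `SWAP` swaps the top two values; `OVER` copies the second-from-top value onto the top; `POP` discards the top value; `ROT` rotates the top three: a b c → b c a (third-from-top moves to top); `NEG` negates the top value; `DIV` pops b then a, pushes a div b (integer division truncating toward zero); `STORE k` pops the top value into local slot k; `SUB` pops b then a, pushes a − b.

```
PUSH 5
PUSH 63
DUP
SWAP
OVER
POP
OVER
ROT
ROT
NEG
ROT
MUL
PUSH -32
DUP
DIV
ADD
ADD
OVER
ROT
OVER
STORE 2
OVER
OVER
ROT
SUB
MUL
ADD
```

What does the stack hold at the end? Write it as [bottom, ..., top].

PUSH 5   : 5
PUSH 63  : 5 63
DUP      : 5 63 63
SWAP     : 5 63 63
OVER     : 5 63 63 63
POP      : 5 63 63
OVER     : 5 63 63 63
ROT      : 5 63 63 63
ROT      : 5 63 63 63
NEG      : 5 63 63 -63
ROT      : 5 63 -63 63
MUL      : 5 63 -3969
PUSH -32 : 5 63 -3969 -32
DUP      : 5 63 -3969 -32 -32
DIV      : 5 63 -3969 1
ADD      : 5 63 -3968
ADD      : 5 -3905
OVER     : 5 -3905 5
ROT      : -3905 5 5
OVER     : -3905 5 5 5
STORE 2  : -3905 5 5
OVER     : -3905 5 5 5
OVER     : -3905 5 5 5 5
ROT      : -3905 5 5 5 5
SUB      : -3905 5 5 0
MUL      : -3905 5 0
ADD      : -3905 5

[-3905, 5]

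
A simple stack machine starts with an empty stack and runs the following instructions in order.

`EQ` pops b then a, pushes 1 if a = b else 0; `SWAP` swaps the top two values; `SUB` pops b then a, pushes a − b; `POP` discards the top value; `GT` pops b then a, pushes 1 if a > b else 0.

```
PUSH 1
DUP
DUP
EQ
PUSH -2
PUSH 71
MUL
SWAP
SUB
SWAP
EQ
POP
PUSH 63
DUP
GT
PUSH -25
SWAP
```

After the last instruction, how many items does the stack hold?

PUSH 1   -> 1
DUP      -> 1 1
DUP      -> 1 1 1
EQ       -> 1 1
PUSH -2  -> 1 1 -2
PUSH 71  -> 1 1 -2 71
MUL      -> 1 1 -142
SWAP     -> 1 -142 1
SUB      -> 1 -143
SWAP     -> -143 1
EQ       -> 0
POP      -> (empty)
PUSH 63  -> 63
DUP      -> 63 63
GT       -> 0
PUSH -25 -> 0 -25
SWAP     -> -25 0

2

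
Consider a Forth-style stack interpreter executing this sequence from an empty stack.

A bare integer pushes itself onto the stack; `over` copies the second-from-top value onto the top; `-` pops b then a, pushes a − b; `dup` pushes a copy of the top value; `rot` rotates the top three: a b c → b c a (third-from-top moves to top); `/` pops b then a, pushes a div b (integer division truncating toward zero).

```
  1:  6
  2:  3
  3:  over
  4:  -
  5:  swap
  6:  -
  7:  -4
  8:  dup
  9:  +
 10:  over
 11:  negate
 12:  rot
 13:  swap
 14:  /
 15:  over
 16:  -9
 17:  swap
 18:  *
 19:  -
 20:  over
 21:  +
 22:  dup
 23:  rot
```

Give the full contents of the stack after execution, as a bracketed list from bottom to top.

6      → 6
3      → 6 3
over   → 6 3 6
-      → 6 -3
swap   → -3 6
-      → -9
-4     → -9 -4
dup    → -9 -4 -4
+      → -9 -8
over   → -9 -8 -9
negate → -9 -8 9
rot    → -8 9 -9
swap   → -8 -9 9
/      → -8 -1
over   → -8 -1 -8
-9     → -8 -1 -8 -9
swap   → -8 -1 -9 -8
*      → -8 -1 72
-      → -8 -73
over   → -8 -73 -8
+      → -8 -81
dup    → -8 -81 -81
rot    → -81 -81 -8

[-81, -81, -8]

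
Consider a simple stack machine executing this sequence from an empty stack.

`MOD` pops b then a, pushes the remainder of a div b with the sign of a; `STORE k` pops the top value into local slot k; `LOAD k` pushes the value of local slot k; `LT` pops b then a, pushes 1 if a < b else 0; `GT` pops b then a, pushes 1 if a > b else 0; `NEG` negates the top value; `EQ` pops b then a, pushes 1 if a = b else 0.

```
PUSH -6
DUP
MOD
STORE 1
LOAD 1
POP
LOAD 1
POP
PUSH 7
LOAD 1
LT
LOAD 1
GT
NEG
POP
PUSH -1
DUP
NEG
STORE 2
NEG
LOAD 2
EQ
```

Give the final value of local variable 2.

PUSH -6 -> [-6]
DUP     -> [-6, -6]
MOD     -> [0]
STORE 1 -> []
LOAD 1  -> [0]
POP     -> []
LOAD 1  -> [0]
POP     -> []
PUSH 7  -> [7]
LOAD 1  -> [7, 0]
LT      -> [0]
LOAD 1  -> [0, 0]
GT      -> [0]
NEG     -> [0]
POP     -> []
PUSH -1 -> [-1]
DUP     -> [-1, -1]
NEG     -> [-1, 1]
STORE 2 -> [-1]
NEG     -> [1]
LOAD 2  -> [1, 1]
EQ      -> [1]

1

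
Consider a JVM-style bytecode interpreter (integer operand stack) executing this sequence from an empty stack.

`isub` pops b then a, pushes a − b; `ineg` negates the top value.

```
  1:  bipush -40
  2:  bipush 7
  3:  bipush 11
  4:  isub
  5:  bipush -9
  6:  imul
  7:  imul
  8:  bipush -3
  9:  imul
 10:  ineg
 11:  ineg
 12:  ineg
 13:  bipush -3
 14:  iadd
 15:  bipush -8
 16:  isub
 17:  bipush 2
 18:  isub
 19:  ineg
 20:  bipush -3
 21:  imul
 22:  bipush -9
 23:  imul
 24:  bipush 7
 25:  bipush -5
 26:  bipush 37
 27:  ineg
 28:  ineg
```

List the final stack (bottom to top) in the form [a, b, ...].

[116559, 7, -5, 37]

bipush -40 -> [-40]
bipush 7   -> [-40, 7]
bipush 11  -> [-40, 7, 11]
isub       -> [-40, -4]
bipush -9  -> [-40, -4, -9]
imul       -> [-40, 36]
imul       -> [-1440]
bipush -3  -> [-1440, -3]
imul       -> [4320]
ineg       -> [-4320]
ineg       -> [4320]
ineg       -> [-4320]
bipush -3  -> [-4320, -3]
iadd       -> [-4323]
bipush -8  -> [-4323, -8]
isub       -> [-4315]
bipush 2   -> [-4315, 2]
isub       -> [-4317]
ineg       -> [4317]
bipush -3  -> [4317, -3]
imul       -> [-12951]
bipush -9  -> [-12951, -9]
imul       -> [116559]
bipush 7   -> [116559, 7]
bipush -5  -> [116559, 7, -5]
bipush 37  -> [116559, 7, -5, 37]
ineg       -> [116559, 7, -5, -37]
ineg       -> [116559, 7, -5, 37]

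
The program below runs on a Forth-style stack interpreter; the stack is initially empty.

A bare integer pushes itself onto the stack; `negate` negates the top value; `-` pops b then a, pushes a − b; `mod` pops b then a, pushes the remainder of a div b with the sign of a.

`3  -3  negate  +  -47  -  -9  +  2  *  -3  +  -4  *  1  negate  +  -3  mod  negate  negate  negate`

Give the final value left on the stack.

2

3      -> [3]
-3     -> [3, -3]
negate -> [3, 3]
+      -> [6]
-47    -> [6, -47]
-      -> [53]
-9     -> [53, -9]
+      -> [44]
2      -> [44, 2]
*      -> [88]
-3     -> [88, -3]
+      -> [85]
-4     -> [85, -4]
*      -> [-340]
1      -> [-340, 1]
negate -> [-340, -1]
+      -> [-341]
-3     -> [-341, -3]
mod    -> [-2]
negate -> [2]
negate -> [-2]
negate -> [2]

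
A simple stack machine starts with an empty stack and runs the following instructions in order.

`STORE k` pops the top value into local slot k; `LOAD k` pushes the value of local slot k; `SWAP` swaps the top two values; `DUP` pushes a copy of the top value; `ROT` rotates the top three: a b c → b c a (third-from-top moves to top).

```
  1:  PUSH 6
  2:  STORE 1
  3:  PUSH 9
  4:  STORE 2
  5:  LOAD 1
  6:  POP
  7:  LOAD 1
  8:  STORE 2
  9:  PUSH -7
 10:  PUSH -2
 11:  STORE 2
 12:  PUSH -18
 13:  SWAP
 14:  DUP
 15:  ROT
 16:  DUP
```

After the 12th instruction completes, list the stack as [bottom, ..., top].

PUSH 6    [6]
STORE 1   []
PUSH 9    [9]
STORE 2   []
LOAD 1    [6]
POP       []
LOAD 1    [6]
STORE 2   []
PUSH -7   [-7]
PUSH -2   [-7, -2]
STORE 2   [-7]
PUSH -18  [-7, -18]

[-7, -18]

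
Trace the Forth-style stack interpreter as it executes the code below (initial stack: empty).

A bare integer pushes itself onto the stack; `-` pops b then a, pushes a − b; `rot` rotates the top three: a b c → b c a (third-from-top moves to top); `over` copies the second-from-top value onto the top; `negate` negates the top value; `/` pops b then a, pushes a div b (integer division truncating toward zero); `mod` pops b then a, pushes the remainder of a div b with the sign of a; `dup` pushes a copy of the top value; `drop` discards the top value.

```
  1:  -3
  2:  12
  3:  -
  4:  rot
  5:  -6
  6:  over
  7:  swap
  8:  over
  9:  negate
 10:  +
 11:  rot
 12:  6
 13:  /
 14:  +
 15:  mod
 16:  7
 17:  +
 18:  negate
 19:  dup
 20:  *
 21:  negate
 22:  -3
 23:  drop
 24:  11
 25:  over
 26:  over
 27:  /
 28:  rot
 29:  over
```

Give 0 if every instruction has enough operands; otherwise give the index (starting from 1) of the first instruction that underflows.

-3 → -3
12 → -3 12
-  → -15
rot  — needs 3 operands, stack has 1 → underflow

4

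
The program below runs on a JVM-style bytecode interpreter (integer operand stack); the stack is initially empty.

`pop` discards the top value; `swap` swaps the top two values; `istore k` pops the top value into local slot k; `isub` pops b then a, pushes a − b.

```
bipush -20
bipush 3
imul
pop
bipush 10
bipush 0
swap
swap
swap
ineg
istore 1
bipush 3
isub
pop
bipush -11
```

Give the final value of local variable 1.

bipush -20 : [-20]
bipush 3   : [-20, 3]
imul       : [-60]
pop        : []
bipush 10  : [10]
bipush 0   : [10, 0]
swap       : [0, 10]
swap       : [10, 0]
swap       : [0, 10]
ineg       : [0, -10]
istore 1   : [0]
bipush 3   : [0, 3]
isub       : [-3]
pop        : []
bipush -11 : [-11]

-10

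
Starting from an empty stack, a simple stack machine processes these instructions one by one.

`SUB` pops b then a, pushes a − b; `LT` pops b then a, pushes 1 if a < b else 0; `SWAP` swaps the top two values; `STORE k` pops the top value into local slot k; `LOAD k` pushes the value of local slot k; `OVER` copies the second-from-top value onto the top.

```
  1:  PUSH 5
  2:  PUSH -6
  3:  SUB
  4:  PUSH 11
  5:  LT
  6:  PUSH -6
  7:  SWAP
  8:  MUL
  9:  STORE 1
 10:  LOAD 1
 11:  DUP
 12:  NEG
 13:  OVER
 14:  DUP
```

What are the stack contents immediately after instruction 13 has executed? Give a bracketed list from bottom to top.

[0, 0, 0]

PUSH 5   [5]
PUSH -6  [5, -6]
SUB      [11]
PUSH 11  [11, 11]
LT       [0]
PUSH -6  [0, -6]
SWAP     [-6, 0]
MUL      [0]
STORE 1  []
LOAD 1   [0]
DUP      [0, 0]
NEG      [0, 0]
OVER     [0, 0, 0]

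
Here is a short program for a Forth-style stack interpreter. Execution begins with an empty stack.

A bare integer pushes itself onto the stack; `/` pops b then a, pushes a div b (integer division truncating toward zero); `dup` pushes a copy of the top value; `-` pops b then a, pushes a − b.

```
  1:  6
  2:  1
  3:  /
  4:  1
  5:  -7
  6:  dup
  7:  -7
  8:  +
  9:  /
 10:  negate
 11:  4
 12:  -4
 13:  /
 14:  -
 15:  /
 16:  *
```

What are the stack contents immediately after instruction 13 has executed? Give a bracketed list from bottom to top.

6      -> 6
1      -> 6 1
/      -> 6
1      -> 6 1
-7     -> 6 1 -7
dup    -> 6 1 -7 -7
-7     -> 6 1 -7 -7 -7
+      -> 6 1 -7 -14
/      -> 6 1 0
negate -> 6 1 0
4      -> 6 1 0 4
-4     -> 6 1 0 4 -4
/      -> 6 1 0 -1

[6, 1, 0, -1]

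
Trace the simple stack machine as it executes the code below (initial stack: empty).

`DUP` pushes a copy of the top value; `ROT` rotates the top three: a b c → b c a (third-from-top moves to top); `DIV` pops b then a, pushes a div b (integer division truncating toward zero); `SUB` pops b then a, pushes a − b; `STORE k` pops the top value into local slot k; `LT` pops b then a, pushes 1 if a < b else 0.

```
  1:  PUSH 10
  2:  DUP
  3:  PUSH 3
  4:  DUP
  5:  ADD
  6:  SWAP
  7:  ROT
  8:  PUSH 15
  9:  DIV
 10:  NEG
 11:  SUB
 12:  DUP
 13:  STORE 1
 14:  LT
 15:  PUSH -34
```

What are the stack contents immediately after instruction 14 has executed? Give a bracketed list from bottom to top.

PUSH 10 → 10
DUP     → 10 10
PUSH 3  → 10 10 3
DUP     → 10 10 3 3
ADD     → 10 10 6
SWAP    → 10 6 10
ROT     → 6 10 10
PUSH 15 → 6 10 10 15
DIV     → 6 10 0
NEG     → 6 10 0
SUB     → 6 10
DUP     → 6 10 10
STORE 1 → 6 10
LT      → 1

[1]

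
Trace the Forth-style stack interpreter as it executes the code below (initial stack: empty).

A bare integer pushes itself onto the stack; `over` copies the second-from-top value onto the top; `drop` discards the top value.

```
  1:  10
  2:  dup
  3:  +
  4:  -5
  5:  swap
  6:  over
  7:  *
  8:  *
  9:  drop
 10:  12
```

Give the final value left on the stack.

12

10   → 10
dup  → 10 10
+    → 20
-5   → 20 -5
swap → -5 20
over → -5 20 -5
*    → -5 -100
*    → 500
drop → (empty)
12   → 12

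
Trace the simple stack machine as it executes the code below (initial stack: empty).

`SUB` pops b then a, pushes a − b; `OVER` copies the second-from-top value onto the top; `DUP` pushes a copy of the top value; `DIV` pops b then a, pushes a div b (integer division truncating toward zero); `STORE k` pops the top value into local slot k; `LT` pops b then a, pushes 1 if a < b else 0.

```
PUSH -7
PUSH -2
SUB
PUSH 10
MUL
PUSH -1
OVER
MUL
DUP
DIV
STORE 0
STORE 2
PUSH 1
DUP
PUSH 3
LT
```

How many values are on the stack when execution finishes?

PUSH -7 -> [-7]
PUSH -2 -> [-7, -2]
SUB     -> [-5]
PUSH 10 -> [-5, 10]
MUL     -> [-50]
PUSH -1 -> [-50, -1]
OVER    -> [-50, -1, -50]
MUL     -> [-50, 50]
DUP     -> [-50, 50, 50]
DIV     -> [-50, 1]
STORE 0 -> [-50]
STORE 2 -> []
PUSH 1  -> [1]
DUP     -> [1, 1]
PUSH 3  -> [1, 1, 3]
LT      -> [1, 1]

2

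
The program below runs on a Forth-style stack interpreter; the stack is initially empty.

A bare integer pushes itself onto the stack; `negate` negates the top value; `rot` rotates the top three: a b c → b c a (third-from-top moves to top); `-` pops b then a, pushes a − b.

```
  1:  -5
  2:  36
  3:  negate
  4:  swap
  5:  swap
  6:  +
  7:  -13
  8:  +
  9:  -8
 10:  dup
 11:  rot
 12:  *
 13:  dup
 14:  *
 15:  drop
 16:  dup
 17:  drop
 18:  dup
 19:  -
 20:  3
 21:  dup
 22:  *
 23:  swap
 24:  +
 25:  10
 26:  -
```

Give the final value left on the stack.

-1

-5     → -5
36     → -5 36
negate → -5 -36
swap   → -36 -5
swap   → -5 -36
+      → -41
-13    → -41 -13
+      → -54
-8     → -54 -8
dup    → -54 -8 -8
rot    → -8 -8 -54
*      → -8 432
dup    → -8 432 432
*      → -8 186624
drop   → -8
dup    → -8 -8
drop   → -8
dup    → -8 -8
-      → 0
3      → 0 3
dup    → 0 3 3
*      → 0 9
swap   → 9 0
+      → 9
10     → 9 10
-      → -1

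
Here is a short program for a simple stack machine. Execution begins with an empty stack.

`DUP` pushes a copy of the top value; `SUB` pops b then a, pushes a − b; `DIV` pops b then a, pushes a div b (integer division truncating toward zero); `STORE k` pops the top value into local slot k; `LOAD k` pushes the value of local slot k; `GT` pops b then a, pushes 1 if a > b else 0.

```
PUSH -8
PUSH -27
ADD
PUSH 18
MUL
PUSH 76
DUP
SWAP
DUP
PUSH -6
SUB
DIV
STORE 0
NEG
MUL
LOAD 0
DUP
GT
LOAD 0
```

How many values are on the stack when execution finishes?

3

PUSH -8  -> -8
PUSH -27 -> -8 -27
ADD      -> -35
PUSH 18  -> -35 18
MUL      -> -630
PUSH 76  -> -630 76
DUP      -> -630 76 76
SWAP     -> -630 76 76
DUP      -> -630 76 76 76
PUSH -6  -> -630 76 76 76 -6
SUB      -> -630 76 76 82
DIV      -> -630 76 0
STORE 0  -> -630 76
NEG      -> -630 -76
MUL      -> 47880
LOAD 0   -> 47880 0
DUP      -> 47880 0 0
GT       -> 47880 0
LOAD 0   -> 47880 0 0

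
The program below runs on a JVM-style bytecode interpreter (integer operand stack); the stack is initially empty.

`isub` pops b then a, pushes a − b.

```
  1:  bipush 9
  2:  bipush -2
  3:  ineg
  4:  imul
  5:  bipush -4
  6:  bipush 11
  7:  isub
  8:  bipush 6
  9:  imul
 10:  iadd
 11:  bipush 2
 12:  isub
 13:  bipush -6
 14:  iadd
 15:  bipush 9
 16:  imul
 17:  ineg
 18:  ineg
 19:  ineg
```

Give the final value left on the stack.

720

bipush 9  : [9]
bipush -2 : [9, -2]
ineg      : [9, 2]
imul      : [18]
bipush -4 : [18, -4]
bipush 11 : [18, -4, 11]
isub      : [18, -15]
bipush 6  : [18, -15, 6]
imul      : [18, -90]
iadd      : [-72]
bipush 2  : [-72, 2]
isub      : [-74]
bipush -6 : [-74, -6]
iadd      : [-80]
bipush 9  : [-80, 9]
imul      : [-720]
ineg      : [720]
ineg      : [-720]
ineg      : [720]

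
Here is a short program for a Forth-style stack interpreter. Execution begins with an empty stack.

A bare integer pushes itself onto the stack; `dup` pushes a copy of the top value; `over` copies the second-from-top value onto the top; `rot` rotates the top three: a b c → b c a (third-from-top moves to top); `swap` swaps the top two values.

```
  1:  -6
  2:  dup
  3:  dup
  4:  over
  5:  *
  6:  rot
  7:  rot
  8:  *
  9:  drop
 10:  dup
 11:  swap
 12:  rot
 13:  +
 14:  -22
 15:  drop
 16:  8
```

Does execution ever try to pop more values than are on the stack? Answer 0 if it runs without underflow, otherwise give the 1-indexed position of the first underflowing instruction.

-6    -6
dup   -6 -6
dup   -6 -6 -6
over  -6 -6 -6 -6
*     -6 -6 36
rot   -6 36 -6
rot   36 -6 -6
*     36 36
drop  36
dup   36 36
swap  36 36
rot  — needs 3 operands, stack has 2 → underflow

12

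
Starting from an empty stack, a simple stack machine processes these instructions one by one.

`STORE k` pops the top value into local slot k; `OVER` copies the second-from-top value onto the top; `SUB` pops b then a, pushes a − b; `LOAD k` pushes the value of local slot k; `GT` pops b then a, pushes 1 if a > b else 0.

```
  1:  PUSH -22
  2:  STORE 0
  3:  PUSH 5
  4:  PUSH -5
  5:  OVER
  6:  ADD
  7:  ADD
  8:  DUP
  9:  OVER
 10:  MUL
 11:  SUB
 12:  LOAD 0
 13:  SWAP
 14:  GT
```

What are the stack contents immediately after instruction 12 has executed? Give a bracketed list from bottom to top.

[-20, -22]

PUSH -22  -22
STORE 0   (empty)
PUSH 5    5
PUSH -5   5 -5
OVER      5 -5 5
ADD       5 0
ADD       5
DUP       5 5
OVER      5 5 5
MUL       5 25
SUB       -20
LOAD 0    -20 -22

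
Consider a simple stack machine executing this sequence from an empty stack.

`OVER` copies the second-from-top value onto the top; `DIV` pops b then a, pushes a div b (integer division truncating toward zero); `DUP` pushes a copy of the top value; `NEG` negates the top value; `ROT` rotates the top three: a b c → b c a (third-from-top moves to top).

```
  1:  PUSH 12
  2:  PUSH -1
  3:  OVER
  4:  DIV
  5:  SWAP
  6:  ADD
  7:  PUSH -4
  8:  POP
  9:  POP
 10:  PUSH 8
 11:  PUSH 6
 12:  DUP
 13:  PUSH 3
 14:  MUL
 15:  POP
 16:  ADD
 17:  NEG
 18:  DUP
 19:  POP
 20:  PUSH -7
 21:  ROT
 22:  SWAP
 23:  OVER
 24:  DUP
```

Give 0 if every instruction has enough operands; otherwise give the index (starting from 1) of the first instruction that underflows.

21

PUSH 12 → [12]
PUSH -1 → [12, -1]
OVER    → [12, -1, 12]
DIV     → [12, 0]
SWAP    → [0, 12]
ADD     → [12]
PUSH -4 → [12, -4]
POP     → [12]
POP     → []
PUSH 8  → [8]
PUSH 6  → [8, 6]
DUP     → [8, 6, 6]
PUSH 3  → [8, 6, 6, 3]
MUL     → [8, 6, 18]
POP     → [8, 6]
ADD     → [14]
NEG     → [-14]
DUP     → [-14, -14]
POP     → [-14]
PUSH -7 → [-14, -7]
ROT  — needs 3 operands, stack has 2 → underflow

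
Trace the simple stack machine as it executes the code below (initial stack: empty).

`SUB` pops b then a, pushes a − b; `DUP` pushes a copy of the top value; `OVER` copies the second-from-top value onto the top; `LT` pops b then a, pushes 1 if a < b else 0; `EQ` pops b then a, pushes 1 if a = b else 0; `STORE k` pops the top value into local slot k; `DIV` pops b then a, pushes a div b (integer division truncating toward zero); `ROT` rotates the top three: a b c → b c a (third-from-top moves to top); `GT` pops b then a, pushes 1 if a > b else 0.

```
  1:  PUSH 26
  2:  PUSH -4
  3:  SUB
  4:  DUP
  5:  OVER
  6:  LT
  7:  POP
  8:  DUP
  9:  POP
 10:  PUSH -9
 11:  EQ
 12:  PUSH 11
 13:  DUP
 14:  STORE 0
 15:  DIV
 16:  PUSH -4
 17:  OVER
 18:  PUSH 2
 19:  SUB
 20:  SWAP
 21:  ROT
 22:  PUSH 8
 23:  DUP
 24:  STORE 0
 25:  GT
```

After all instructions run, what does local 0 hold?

PUSH 26 -> [26]
PUSH -4 -> [26, -4]
SUB     -> [30]
DUP     -> [30, 30]
OVER    -> [30, 30, 30]
LT      -> [30, 0]
POP     -> [30]
DUP     -> [30, 30]
POP     -> [30]
PUSH -9 -> [30, -9]
EQ      -> [0]
PUSH 11 -> [0, 11]
DUP     -> [0, 11, 11]
STORE 0 -> [0, 11]
DIV     -> [0]
PUSH -4 -> [0, -4]
OVER    -> [0, -4, 0]
PUSH 2  -> [0, -4, 0, 2]
SUB     -> [0, -4, -2]
SWAP    -> [0, -2, -4]
ROT     -> [-2, -4, 0]
PUSH 8  -> [-2, -4, 0, 8]
DUP     -> [-2, -4, 0, 8, 8]
STORE 0 -> [-2, -4, 0, 8]
GT      -> [-2, -4, 0]

8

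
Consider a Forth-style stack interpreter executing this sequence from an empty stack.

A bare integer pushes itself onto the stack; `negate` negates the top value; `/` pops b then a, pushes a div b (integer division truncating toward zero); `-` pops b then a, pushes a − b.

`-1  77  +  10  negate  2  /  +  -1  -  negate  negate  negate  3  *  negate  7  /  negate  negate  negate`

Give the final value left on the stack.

-30

-1     → -1
77     → -1 77
+      → 76
10     → 76 10
negate → 76 -10
2      → 76 -10 2
/      → 76 -5
+      → 71
-1     → 71 -1
-      → 72
negate → -72
negate → 72
negate → -72
3      → -72 3
*      → -216
negate → 216
7      → 216 7
/      → 30
negate → -30
negate → 30
negate → -30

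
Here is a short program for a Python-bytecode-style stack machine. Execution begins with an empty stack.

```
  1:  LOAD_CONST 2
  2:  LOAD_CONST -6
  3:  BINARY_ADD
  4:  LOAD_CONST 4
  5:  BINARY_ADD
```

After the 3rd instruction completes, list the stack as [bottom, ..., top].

[-4]

LOAD_CONST 2  -> 2
LOAD_CONST -6 -> 2 -6
BINARY_ADD    -> -4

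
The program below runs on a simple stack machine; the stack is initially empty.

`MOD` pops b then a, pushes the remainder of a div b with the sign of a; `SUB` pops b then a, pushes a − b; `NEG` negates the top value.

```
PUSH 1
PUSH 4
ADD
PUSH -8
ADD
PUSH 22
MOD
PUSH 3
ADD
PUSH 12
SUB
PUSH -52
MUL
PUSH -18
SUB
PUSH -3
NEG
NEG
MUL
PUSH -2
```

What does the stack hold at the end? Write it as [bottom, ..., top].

[-1926, -2]

PUSH 1   : [1]
PUSH 4   : [1, 4]
ADD      : [5]
PUSH -8  : [5, -8]
ADD      : [-3]
PUSH 22  : [-3, 22]
MOD      : [-3]
PUSH 3   : [-3, 3]
ADD      : [0]
PUSH 12  : [0, 12]
SUB      : [-12]
PUSH -52 : [-12, -52]
MUL      : [624]
PUSH -18 : [624, -18]
SUB      : [642]
PUSH -3  : [642, -3]
NEG      : [642, 3]
NEG      : [642, -3]
MUL      : [-1926]
PUSH -2  : [-1926, -2]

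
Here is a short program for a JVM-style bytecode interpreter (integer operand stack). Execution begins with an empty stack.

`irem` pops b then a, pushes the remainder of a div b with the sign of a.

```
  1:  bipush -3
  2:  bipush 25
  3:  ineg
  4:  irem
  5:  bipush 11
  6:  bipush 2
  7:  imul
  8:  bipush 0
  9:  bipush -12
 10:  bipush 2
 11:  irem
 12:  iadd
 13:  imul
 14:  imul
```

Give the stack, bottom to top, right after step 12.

[-3, 22, 0]

bipush -3  : [-3]
bipush 25  : [-3, 25]
ineg       : [-3, -25]
irem       : [-3]
bipush 11  : [-3, 11]
bipush 2   : [-3, 11, 2]
imul       : [-3, 22]
bipush 0   : [-3, 22, 0]
bipush -12 : [-3, 22, 0, -12]
bipush 2   : [-3, 22, 0, -12, 2]
irem       : [-3, 22, 0, 0]
iadd       : [-3, 22, 0]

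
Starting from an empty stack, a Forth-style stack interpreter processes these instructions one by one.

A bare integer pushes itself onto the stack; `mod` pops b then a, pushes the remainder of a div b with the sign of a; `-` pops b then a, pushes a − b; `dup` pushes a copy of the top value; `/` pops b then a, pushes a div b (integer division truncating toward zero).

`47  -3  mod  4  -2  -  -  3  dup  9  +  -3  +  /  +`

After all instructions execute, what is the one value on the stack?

47  : 47
-3  : 47 -3
mod : 2
4   : 2 4
-2  : 2 4 -2
-   : 2 6
-   : -4
3   : -4 3
dup : -4 3 3
9   : -4 3 3 9
+   : -4 3 12
-3  : -4 3 12 -3
+   : -4 3 9
/   : -4 0
+   : -4

-4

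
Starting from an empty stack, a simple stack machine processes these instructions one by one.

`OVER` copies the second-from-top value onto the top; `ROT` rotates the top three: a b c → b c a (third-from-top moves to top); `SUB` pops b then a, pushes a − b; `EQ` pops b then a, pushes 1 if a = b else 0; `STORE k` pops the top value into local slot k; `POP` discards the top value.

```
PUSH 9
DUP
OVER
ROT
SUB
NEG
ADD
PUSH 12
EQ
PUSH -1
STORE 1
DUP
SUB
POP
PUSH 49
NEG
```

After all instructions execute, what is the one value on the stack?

-49

PUSH 9  → [9]
DUP     → [9, 9]
OVER    → [9, 9, 9]
ROT     → [9, 9, 9]
SUB     → [9, 0]
NEG     → [9, 0]
ADD     → [9]
PUSH 12 → [9, 12]
EQ      → [0]
PUSH -1 → [0, -1]
STORE 1 → [0]
DUP     → [0, 0]
SUB     → [0]
POP     → []
PUSH 49 → [49]
NEG     → [-49]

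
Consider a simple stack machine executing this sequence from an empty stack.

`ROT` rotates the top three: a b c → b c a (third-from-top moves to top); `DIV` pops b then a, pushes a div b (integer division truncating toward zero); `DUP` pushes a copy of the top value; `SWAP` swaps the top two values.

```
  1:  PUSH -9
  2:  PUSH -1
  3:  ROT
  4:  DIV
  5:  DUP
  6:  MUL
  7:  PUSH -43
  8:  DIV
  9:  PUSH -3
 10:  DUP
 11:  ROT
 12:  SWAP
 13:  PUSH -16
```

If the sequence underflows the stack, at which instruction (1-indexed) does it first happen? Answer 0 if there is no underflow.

PUSH -9 → -9
PUSH -1 → -9 -1
ROT  — needs 3 operands, stack has 2 → underflow

3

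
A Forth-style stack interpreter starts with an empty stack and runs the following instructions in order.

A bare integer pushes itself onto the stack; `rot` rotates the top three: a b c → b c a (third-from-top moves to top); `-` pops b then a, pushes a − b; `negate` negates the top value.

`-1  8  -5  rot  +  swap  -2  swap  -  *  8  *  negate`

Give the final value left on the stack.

-480

-1     : [-1]
8      : [-1, 8]
-5     : [-1, 8, -5]
rot    : [8, -5, -1]
+      : [8, -6]
swap   : [-6, 8]
-2     : [-6, 8, -2]
swap   : [-6, -2, 8]
-      : [-6, -10]
*      : [60]
8      : [60, 8]
*      : [480]
negate : [-480]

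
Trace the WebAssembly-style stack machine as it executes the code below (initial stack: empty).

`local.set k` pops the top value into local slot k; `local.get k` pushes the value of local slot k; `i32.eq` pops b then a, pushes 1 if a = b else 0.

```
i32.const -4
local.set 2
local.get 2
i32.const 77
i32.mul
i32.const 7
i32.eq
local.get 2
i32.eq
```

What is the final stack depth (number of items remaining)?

1

i32.const -4  -4
local.set 2   (empty)
local.get 2   -4
i32.const 77  -4 77
i32.mul       -308
i32.const 7   -308 7
i32.eq        0
local.get 2   0 -4
i32.eq        0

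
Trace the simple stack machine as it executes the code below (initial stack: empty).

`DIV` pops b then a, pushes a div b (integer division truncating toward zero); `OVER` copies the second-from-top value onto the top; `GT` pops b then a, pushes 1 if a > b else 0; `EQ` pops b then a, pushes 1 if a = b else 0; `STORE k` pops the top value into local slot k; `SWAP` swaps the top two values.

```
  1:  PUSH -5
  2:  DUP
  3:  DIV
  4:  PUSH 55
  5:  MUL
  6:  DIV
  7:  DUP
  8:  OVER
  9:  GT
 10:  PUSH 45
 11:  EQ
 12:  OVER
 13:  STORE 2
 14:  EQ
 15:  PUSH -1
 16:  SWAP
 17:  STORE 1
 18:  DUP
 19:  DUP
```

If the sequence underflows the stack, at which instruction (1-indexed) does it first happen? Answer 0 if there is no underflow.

PUSH -5  [-5]
DUP      [-5, -5]
DIV      [1]
PUSH 55  [1, 55]
MUL      [55]
DIV  — needs 2 operands, stack has 1 → underflow

6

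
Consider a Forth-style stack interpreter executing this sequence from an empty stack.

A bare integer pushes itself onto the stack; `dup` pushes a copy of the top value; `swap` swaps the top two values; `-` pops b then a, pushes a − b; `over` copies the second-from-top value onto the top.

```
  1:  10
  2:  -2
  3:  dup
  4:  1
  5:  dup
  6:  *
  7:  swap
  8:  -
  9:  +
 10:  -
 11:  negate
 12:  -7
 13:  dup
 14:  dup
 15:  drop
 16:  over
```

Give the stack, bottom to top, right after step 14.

[-9, -7, -7, -7]

10     -> [10]
-2     -> [10, -2]
dup    -> [10, -2, -2]
1      -> [10, -2, -2, 1]
dup    -> [10, -2, -2, 1, 1]
*      -> [10, -2, -2, 1]
swap   -> [10, -2, 1, -2]
-      -> [10, -2, 3]
+      -> [10, 1]
-      -> [9]
negate -> [-9]
-7     -> [-9, -7]
dup    -> [-9, -7, -7]
dup    -> [-9, -7, -7, -7]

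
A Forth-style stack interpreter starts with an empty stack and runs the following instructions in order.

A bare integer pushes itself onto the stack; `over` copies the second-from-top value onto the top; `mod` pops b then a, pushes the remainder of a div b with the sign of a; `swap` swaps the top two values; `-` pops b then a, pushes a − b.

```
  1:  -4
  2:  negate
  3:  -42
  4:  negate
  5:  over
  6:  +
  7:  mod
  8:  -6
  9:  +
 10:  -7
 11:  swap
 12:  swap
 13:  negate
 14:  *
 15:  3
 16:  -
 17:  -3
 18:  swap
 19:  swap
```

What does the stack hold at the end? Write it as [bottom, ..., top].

-4     → -4
negate → 4
-42    → 4 -42
negate → 4 42
over   → 4 42 4
+      → 4 46
mod    → 4
-6     → 4 -6
+      → -2
-7     → -2 -7
swap   → -7 -2
swap   → -2 -7
negate → -2 7
*      → -14
3      → -14 3
-      → -17
-3     → -17 -3
swap   → -3 -17
swap   → -17 -3

[-17, -3]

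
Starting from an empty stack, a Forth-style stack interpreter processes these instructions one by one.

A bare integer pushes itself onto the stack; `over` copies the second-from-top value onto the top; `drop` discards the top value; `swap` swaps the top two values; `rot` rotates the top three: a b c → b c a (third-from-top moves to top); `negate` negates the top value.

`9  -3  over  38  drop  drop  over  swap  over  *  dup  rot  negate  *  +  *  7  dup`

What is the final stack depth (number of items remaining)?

3

9       9
-3      9 -3
over    9 -3 9
38      9 -3 9 38
drop    9 -3 9
drop    9 -3
over    9 -3 9
swap    9 9 -3
over    9 9 -3 9
*       9 9 -27
dup     9 9 -27 -27
rot     9 -27 -27 9
negate  9 -27 -27 -9
*       9 -27 243
+       9 216
*       1944
7       1944 7
dup     1944 7 7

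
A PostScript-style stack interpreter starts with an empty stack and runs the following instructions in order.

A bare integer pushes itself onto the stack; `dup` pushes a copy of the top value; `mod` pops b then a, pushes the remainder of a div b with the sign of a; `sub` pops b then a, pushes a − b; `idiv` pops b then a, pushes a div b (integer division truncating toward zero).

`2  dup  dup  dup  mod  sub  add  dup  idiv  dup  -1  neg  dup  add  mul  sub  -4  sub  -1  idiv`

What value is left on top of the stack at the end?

2     2
dup   2 2
dup   2 2 2
dup   2 2 2 2
mod   2 2 0
sub   2 2
add   4
dup   4 4
idiv  1
dup   1 1
-1    1 1 -1
neg   1 1 1
dup   1 1 1 1
add   1 1 2
mul   1 2
sub   -1
-4    -1 -4
sub   3
-1    3 -1
idiv  -3

-3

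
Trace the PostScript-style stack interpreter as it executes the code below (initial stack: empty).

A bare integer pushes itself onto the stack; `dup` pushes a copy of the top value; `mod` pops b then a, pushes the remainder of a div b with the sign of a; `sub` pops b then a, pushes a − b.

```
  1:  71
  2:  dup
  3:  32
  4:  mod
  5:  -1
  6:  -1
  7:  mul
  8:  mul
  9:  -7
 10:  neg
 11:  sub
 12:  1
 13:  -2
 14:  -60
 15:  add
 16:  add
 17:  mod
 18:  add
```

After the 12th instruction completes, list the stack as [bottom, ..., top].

[71, 0, 1]

71   [71]
dup  [71, 71]
32   [71, 71, 32]
mod  [71, 7]
-1   [71, 7, -1]
-1   [71, 7, -1, -1]
mul  [71, 7, 1]
mul  [71, 7]
-7   [71, 7, -7]
neg  [71, 7, 7]
sub  [71, 0]
1    [71, 0, 1]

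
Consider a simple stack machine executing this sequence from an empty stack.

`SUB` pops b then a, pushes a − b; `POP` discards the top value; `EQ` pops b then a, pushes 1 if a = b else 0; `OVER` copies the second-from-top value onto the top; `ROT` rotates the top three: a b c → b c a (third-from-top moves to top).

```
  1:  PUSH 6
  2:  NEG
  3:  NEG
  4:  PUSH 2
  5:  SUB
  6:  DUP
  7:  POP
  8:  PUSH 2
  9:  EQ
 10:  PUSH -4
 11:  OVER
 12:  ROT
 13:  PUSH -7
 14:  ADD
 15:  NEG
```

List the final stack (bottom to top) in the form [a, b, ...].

PUSH 6  → 6
NEG     → -6
NEG     → 6
PUSH 2  → 6 2
SUB     → 4
DUP     → 4 4
POP     → 4
PUSH 2  → 4 2
EQ      → 0
PUSH -4 → 0 -4
OVER    → 0 -4 0
ROT     → -4 0 0
PUSH -7 → -4 0 0 -7
ADD     → -4 0 -7
NEG     → -4 0 7

[-4, 0, 7]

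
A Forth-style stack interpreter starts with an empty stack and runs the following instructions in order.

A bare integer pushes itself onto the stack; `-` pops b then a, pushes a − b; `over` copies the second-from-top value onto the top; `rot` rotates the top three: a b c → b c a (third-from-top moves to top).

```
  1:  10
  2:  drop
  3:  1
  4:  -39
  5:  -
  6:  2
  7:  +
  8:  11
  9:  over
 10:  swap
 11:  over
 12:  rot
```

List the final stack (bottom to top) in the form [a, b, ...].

[42, 11, 42, 42]

10    10
drop  (empty)
1     1
-39   1 -39
-     40
2     40 2
+     42
11    42 11
over  42 11 42
swap  42 42 11
over  42 42 11 42
rot   42 11 42 42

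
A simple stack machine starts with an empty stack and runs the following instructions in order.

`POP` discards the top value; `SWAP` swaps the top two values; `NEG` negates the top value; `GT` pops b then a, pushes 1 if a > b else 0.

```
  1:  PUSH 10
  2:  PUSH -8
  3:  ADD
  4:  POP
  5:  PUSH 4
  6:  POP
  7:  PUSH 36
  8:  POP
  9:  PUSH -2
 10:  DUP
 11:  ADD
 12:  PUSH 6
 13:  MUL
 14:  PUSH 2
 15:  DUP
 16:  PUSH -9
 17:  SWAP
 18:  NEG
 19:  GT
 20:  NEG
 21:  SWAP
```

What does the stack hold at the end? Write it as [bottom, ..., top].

[-24, 0, 2]

PUSH 10  10
PUSH -8  10 -8
ADD      2
POP      (empty)
PUSH 4   4
POP      (empty)
PUSH 36  36
POP      (empty)
PUSH -2  -2
DUP      -2 -2
ADD      -4
PUSH 6   -4 6
MUL      -24
PUSH 2   -24 2
DUP      -24 2 2
PUSH -9  -24 2 2 -9
SWAP     -24 2 -9 2
NEG      -24 2 -9 -2
GT       -24 2 0
NEG      -24 2 0
SWAP     -24 0 2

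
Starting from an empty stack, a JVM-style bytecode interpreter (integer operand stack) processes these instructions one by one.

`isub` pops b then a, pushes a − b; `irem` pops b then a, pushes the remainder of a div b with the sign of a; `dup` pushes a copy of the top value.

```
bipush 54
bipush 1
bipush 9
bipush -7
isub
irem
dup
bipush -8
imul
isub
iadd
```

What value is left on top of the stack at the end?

bipush 54 → 54
bipush 1  → 54 1
bipush 9  → 54 1 9
bipush -7 → 54 1 9 -7
isub      → 54 1 16
irem      → 54 1
dup       → 54 1 1
bipush -8 → 54 1 1 -8
imul      → 54 1 -8
isub      → 54 9
iadd      → 63

63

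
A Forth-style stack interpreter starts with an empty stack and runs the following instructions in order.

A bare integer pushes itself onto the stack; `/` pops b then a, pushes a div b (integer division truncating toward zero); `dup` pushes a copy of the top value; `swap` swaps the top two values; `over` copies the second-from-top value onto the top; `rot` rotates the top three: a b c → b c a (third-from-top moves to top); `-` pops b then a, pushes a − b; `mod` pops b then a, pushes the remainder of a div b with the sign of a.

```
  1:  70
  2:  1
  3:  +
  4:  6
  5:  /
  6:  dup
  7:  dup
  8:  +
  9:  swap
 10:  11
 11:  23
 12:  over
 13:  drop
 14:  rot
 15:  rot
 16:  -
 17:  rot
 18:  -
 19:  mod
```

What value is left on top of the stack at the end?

1

70    70
1     70 1
+     71
6     71 6
/     11
dup   11 11
dup   11 11 11
+     11 22
swap  22 11
11    22 11 11
23    22 11 11 23
over  22 11 11 23 11
drop  22 11 11 23
rot   22 11 23 11
rot   22 23 11 11
-     22 23 0
rot   23 0 22
-     23 -22
mod   1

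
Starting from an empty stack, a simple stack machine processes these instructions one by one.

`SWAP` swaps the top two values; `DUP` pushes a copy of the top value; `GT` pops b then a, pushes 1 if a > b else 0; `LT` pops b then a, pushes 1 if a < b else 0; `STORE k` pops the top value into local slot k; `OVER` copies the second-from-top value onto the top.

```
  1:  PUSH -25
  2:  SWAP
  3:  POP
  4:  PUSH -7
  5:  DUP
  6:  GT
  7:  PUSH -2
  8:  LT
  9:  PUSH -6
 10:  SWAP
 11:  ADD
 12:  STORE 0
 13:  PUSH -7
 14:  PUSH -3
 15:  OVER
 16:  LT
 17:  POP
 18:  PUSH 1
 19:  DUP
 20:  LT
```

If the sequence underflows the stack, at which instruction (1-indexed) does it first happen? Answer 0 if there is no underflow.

2

PUSH -25 → -25
SWAP  — needs 2 operands, stack has 1 → underflow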